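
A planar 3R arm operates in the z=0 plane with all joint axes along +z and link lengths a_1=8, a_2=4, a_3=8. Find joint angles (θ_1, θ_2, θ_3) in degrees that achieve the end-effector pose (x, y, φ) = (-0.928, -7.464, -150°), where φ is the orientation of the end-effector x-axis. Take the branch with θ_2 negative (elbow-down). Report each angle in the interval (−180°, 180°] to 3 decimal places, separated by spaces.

0.002 -119.998 -30.003

wrist centre = target − a_3·(cos φ, sin φ) = (6.0002, -3.4640)
cos θ_2 = (48.0017−8²−4²)/(2·8·4) = -0.5000; θ_2 = -119.9982° (elbow-down)
β = atan2(-3.4640,6.0002) = -29.9984°; ψ = atan2(-3.4642,6.0001) = -30.0000°
θ_1 = β − ψ = 0.0016°
θ_3 = φ − θ_1 − θ_2 = -30.0034° (wrapped to (-180°,180°])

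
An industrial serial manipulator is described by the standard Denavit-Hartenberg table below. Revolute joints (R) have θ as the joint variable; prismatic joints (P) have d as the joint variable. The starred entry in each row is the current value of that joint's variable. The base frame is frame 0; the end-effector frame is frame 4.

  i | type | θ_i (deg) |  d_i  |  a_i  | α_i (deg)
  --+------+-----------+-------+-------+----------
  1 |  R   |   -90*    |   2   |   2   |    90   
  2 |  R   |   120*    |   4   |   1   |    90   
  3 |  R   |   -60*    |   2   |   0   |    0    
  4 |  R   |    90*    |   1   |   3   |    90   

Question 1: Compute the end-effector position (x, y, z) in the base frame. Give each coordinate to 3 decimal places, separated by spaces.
-5.500 -2.799 6.616

after link 1: o_1 = (0.0000, -2.0000, 2.0000)
after link 2: o_2 = (-4.0000, -1.5000, 2.8660)
after link 3: o_3 = (-4.0000, -3.2321, 3.8660)
after link 4: o_4 = (-5.5000, -2.7990, 6.6160)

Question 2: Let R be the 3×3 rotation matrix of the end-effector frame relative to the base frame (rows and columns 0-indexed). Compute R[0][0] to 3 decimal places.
End-effector x-axis (col 0 of R) = (-0.5000,0.4330,0.7500)
R[0][0] = -0.5000

-0.500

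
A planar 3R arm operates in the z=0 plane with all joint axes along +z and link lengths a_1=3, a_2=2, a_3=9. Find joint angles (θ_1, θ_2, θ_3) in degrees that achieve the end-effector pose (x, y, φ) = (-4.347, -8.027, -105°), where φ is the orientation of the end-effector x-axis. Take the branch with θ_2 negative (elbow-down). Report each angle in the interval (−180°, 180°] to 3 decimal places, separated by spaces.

-156.549 -134.999 -173.451

wrist centre = target − a_3·(cos φ, sin φ) = (-2.0176, 0.6663)
cos θ_2 = (4.5148−3²−2²)/(2·3·2) = -0.7071; θ_2 = -134.9993° (elbow-down)
β = atan2(0.6663,-2.0176) = 161.7239°; ψ = atan2(-1.4142,1.5858) = -41.7268°
θ_1 = β − ψ = 203.4507°
θ_3 = φ − θ_1 − θ_2 = -173.4514° (wrapped to (-180°,180°])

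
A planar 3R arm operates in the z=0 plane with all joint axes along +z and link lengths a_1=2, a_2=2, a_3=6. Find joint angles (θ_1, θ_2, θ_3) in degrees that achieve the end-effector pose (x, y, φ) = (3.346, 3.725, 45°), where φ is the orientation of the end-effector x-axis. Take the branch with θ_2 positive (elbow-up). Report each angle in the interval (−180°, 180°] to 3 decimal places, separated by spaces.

wrist centre = target − a_3·(cos φ, sin φ) = (-0.8966, -0.5176)
cos θ_2 = (1.0719−2²−2²)/(2·2·2) = -0.8660; θ_2 = 149.9983° (elbow-up)
β = atan2(-0.5176,-0.8966) = -150.0017°; ψ = atan2(1.0001,0.2680) = 74.9991°
θ_1 = β − ψ = -225.0008°
θ_3 = φ − θ_1 − θ_2 = 120.0025° (wrapped to (-180°,180°])

134.999 149.998 120.003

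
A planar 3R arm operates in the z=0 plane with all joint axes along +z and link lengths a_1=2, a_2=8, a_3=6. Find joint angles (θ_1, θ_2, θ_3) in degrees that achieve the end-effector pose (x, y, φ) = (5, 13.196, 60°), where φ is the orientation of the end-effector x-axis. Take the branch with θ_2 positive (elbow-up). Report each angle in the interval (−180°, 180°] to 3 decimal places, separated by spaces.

wrist centre = target − a_3·(cos φ, sin φ) = (2.0000, 7.9998)
cos θ_2 = (67.9976−2²−8²)/(2·2·8) = -0.0001; θ_2 = 90.0044° (elbow-up)
β = atan2(7.9998,2.0000) = 75.9635°; ψ = atan2(8.0000,1.9994) = 75.9679°
θ_1 = β − ψ = -0.0044°
θ_3 = φ − θ_1 − θ_2 = -30.0000° (wrapped to (-180°,180°])

-0.004 90.004 -30.000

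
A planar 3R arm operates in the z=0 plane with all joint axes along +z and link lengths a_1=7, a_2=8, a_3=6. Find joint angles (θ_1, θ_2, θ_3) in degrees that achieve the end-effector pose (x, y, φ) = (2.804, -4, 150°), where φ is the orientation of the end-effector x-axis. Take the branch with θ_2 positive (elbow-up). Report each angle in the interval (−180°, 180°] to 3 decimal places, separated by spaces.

-89.999 89.999 150.000

wrist centre = target − a_3·(cos φ, sin φ) = (8.0002, -7.0000)
cos θ_2 = (113.0024−7²−8²)/(2·7·8) = 0.0000; θ_2 = 89.9988° (elbow-up)
β = atan2(-7.0000,8.0002) = -41.1854°; ψ = atan2(8.0000,7.0002) = 48.8134°
θ_1 = β − ψ = -89.9988°
θ_3 = φ − θ_1 − θ_2 = 150.0000° (wrapped to (-180°,180°])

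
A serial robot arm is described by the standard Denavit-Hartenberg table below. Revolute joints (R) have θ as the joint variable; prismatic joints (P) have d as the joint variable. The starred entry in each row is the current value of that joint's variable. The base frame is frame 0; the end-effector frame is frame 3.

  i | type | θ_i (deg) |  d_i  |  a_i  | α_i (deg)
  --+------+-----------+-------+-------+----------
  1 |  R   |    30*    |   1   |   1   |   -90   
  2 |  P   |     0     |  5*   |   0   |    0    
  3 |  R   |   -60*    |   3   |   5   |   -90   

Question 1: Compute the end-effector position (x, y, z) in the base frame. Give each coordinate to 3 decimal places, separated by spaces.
after link 1: o_1 = (0.8660, 0.5000, 1.0000)
after link 2: o_2 = (-1.6340, 4.8301, 1.0000)
after link 3: o_3 = (-0.9689, 8.6782, 5.3301)

-0.969 8.678 5.330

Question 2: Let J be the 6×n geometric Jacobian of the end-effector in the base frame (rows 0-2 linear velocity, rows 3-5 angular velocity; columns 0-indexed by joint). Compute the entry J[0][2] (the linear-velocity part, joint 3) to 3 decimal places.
3.750

axis z_2 = (-0.5000,0.8660,0.0000); lever o_n−o_2 = (0.6651,3.8481,4.3301)
cross product → J_v[:, 2] = (3.7500,2.1651,-2.5000)
J_ω[:, 2] = z_2
entry J[0][2] = 3.7500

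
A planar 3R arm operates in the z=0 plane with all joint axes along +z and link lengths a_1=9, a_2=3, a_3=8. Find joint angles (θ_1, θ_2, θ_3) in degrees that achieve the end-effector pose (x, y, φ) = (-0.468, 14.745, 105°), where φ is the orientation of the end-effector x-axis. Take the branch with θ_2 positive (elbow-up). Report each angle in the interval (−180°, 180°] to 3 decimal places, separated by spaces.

wrist centre = target − a_3·(cos φ, sin φ) = (1.6026, 7.0176)
cos θ_2 = (51.8148−9²−3²)/(2·9·3) = -0.7071; θ_2 = 135.0022° (elbow-up)
β = atan2(7.0176,1.6026) = 77.1364°; ψ = atan2(2.1212,6.8786) = 17.1389°
θ_1 = β − ψ = 59.9975°
θ_3 = φ − θ_1 − θ_2 = -89.9997° (wrapped to (-180°,180°])

59.998 135.002 -90.000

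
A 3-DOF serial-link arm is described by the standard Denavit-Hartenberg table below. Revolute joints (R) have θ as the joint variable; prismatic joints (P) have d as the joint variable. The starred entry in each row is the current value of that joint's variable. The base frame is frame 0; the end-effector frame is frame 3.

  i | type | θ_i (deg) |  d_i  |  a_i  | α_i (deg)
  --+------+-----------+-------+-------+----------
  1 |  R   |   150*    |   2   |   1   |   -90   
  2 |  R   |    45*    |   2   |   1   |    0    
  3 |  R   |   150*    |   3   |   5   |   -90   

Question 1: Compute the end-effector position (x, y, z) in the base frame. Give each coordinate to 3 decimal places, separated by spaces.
after link 1: o_1 = (-0.8660, 0.5000, 2.0000)
after link 2: o_2 = (-2.4784, -0.8785, 1.2929)
after link 3: o_3 = (0.2042, -5.8914, 2.5870)

0.204 -5.891 2.587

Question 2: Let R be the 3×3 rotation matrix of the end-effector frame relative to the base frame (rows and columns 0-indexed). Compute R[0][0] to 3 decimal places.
End-effector x-axis (col 0 of R) = (0.8365,-0.4830,0.2588)
R[0][0] = 0.8365

0.837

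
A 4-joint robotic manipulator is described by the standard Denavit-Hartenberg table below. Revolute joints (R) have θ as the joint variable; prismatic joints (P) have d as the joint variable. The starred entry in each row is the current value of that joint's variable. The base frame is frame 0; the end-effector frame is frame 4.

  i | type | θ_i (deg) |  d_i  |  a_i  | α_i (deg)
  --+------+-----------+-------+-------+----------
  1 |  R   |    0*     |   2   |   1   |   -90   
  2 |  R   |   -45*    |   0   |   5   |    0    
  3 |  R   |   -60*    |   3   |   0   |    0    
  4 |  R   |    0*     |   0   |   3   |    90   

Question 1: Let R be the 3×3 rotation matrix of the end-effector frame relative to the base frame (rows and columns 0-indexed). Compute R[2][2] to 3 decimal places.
End-effector z-axis (col 2 of R) = (-0.9659,0.0000,-0.2588)
R[2][2] = -0.2588

-0.259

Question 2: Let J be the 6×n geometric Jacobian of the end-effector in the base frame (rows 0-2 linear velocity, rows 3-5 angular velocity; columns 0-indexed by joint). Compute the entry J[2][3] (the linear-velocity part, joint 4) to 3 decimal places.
0.776

axis z_3 = (0.0000,1.0000,0.0000); lever o_n−o_3 = (-0.7765,0.0000,2.8978)
cross product → J_v[:, 3] = (2.8978,-0.0000,0.7765)
J_ω[:, 3] = z_3
entry J[2][3] = 0.7765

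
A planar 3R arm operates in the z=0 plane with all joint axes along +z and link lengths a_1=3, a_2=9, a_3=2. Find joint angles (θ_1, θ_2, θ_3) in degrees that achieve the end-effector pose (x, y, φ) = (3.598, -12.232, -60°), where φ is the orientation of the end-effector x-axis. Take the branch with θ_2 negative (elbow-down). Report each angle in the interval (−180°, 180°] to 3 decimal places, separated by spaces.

-29.999 -60.002 30.001

wrist centre = target − a_3·(cos φ, sin φ) = (2.5980, -10.4999)
cos θ_2 = (116.9985−3²−9²)/(2·3·9) = 0.5000; θ_2 = -60.0018° (elbow-down)
β = atan2(-10.4999,2.5980) = -76.1024°; ψ = atan2(-7.7944,7.4998) = -46.1036°
θ_1 = β − ψ = -29.9989°
θ_3 = φ − θ_1 − θ_2 = 30.0007° (wrapped to (-180°,180°])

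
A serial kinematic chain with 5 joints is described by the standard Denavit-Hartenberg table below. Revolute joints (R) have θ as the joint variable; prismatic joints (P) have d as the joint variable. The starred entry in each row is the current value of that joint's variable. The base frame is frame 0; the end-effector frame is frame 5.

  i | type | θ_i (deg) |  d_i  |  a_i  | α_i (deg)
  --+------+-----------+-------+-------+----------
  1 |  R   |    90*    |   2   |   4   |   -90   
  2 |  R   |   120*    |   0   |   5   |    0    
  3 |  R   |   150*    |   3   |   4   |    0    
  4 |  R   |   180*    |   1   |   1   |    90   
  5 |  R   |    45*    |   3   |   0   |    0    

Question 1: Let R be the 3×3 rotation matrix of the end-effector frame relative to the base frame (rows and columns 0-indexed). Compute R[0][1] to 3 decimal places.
End-effector y-axis (col 1 of R) = (-0.7071,-0.0000,0.7071)
R[0][1] = -0.7071

-0.707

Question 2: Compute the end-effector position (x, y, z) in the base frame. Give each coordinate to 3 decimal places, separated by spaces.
after link 1: o_1 = (0.0000, 4.0000, 2.0000)
after link 2: o_2 = (-0.0000, 1.5000, -2.3301)
after link 3: o_3 = (-3.0000, 1.5000, 1.6699)
after link 4: o_4 = (-4.0000, 1.5000, 0.6699)
after link 5: o_5 = (-4.0000, 4.5000, 0.6699)

-4.000 4.500 0.670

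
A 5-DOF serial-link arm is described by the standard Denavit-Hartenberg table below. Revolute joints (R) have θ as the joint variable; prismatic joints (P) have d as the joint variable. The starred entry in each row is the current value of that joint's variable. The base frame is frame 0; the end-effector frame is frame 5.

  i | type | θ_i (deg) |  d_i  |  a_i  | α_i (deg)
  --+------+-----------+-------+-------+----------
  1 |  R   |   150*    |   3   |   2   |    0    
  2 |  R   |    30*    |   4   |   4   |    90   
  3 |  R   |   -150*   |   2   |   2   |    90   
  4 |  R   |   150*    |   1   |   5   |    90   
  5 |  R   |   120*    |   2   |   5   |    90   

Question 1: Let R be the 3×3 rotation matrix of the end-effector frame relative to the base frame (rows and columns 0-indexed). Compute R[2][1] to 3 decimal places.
-0.250

End-effector y-axis (col 1 of R) = (0.4330,0.8660,-0.2500)
R[2][1] = -0.2500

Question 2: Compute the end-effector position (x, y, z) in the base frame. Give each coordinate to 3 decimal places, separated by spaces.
-2.344 5.982 11.199

after link 1: o_1 = (-1.7321, 1.0000, 3.0000)
after link 2: o_2 = (-5.7321, 1.0000, 7.0000)
after link 3: o_3 = (-4.0000, 3.0000, 6.0000)
after link 4: o_4 = (-7.2500, 5.5000, 9.0311)
after link 5: o_5 = (-2.3439, 5.9821, 11.1986)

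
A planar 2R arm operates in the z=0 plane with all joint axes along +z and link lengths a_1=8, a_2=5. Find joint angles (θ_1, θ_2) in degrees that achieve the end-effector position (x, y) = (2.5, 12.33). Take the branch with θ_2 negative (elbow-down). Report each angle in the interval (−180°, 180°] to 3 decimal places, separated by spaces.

90.002 -30.004

cos θ_2 = (158.2789−8²−5²)/(2·8·5) = 0.8660; θ_2 = -30.0045° (elbow-down)
β = atan2(12.3300,2.5000) = 78.5382°; ψ = atan2(-2.5003,12.3299) = -11.4633°
θ_1 = β − ψ = 90.0016°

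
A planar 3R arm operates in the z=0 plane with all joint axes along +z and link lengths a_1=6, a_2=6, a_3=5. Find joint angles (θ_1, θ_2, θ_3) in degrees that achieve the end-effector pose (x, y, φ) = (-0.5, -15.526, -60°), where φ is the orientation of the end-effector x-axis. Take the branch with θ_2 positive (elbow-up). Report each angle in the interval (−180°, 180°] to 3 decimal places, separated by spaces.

wrist centre = target − a_3·(cos φ, sin φ) = (-3.0000, -11.1959)
cos θ_2 = (134.3476−6²−6²)/(2·6·6) = 0.8659; θ_2 = 30.0100° (elbow-up)
β = atan2(-11.1959,-3.0000) = -105.0004°; ψ = atan2(3.0009,11.1956) = 15.0050°
θ_1 = β − ψ = -120.0053°
θ_3 = φ − θ_1 − θ_2 = 29.9954° (wrapped to (-180°,180°])

-120.005 30.010 29.995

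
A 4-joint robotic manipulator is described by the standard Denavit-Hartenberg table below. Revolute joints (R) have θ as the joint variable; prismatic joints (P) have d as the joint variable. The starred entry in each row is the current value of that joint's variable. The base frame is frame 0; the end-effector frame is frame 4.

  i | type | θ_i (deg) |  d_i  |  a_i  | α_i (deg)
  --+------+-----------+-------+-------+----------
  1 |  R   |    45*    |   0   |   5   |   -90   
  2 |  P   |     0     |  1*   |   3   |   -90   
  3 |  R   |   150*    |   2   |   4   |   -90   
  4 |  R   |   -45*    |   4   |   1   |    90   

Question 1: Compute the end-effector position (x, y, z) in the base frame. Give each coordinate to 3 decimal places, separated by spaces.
after link 1: o_1 = (3.5355, 3.5355, 0.0000)
after link 2: o_2 = (4.9497, 6.3640, 0.0000)
after link 3: o_3 = (3.9145, 2.5003, -2.0000)
after link 4: o_4 = (-0.1322, 2.8525, -2.7071)

-0.132 2.853 -2.707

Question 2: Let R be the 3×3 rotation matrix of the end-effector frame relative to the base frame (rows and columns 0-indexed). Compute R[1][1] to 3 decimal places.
End-effector y-axis (col 1 of R) = (-0.9659,0.2588,0.0000)
R[1][1] = 0.2588

0.259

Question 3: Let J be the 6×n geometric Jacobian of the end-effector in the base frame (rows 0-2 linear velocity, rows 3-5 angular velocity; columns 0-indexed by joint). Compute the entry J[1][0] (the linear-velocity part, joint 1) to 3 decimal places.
-0.132

axis z_0 = ẑ; lever o_n−o_0 = (-0.1322,2.8525,-2.7071)
cross product → J_v[:, 0] = (-2.8525,-0.1322,0.0000)
J_ω[:, 0] = z_0
entry J[1][0] = -0.1322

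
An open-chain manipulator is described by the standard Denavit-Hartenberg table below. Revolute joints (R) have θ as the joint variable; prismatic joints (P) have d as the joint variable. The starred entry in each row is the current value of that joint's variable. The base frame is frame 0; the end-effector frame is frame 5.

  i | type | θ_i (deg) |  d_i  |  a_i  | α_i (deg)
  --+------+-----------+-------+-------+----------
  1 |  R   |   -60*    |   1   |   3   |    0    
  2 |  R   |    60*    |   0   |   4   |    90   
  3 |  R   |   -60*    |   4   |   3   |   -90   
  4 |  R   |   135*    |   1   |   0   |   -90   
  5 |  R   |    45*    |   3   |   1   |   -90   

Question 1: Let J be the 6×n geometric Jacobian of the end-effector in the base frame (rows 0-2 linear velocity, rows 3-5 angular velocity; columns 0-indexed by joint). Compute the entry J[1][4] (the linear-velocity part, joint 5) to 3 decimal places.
axis z_4 = (-0.3536,-0.7071,0.6124); lever o_n−o_4 = (-1.9230,-1.6213,1.9166)
cross product → J_v[:, 4] = (-0.3624,-0.5000,-0.7866)
J_ω[:, 4] = z_4
entry J[1][4] = -0.5000

-0.500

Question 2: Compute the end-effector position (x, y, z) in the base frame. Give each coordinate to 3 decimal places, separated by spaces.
5.943 -8.219 0.819

after link 1: o_1 = (1.5000, -2.5981, 1.0000)
after link 2: o_2 = (5.5000, -2.5981, 1.0000)
after link 3: o_3 = (7.0000, -6.5981, -1.5981)
after link 4: o_4 = (7.8660, -6.5981, -1.0981)
after link 5: o_5 = (5.9430, -8.2194, 0.8185)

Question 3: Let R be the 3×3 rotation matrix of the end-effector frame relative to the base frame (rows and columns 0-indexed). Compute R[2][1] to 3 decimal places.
-0.612

End-effector y-axis (col 1 of R) = (0.3536,0.7071,-0.6124)
R[2][1] = -0.6124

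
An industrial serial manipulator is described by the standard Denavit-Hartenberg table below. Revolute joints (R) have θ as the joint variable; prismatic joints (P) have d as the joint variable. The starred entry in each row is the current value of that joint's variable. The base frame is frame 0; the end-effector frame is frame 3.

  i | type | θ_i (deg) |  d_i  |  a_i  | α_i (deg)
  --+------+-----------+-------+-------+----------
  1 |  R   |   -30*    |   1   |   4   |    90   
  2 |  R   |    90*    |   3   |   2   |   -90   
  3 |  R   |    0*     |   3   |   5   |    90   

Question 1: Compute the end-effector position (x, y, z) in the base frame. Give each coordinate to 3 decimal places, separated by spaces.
after link 1: o_1 = (3.4641, -2.0000, 1.0000)
after link 2: o_2 = (1.9641, -4.5981, 3.0000)
after link 3: o_3 = (-0.6340, -3.0981, 8.0000)

-0.634 -3.098 8.000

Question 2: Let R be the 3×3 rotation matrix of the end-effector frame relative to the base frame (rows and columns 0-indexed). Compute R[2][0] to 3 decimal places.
End-effector x-axis (col 0 of R) = (0.0000,0.0000,1.0000)
R[2][0] = 1.0000

1.000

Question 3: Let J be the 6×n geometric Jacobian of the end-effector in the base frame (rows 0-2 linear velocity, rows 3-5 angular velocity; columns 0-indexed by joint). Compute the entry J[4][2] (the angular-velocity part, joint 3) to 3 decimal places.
0.500

axis z_2 = (-0.8660,0.5000,0.0000); lever o_n−o_2 = (-2.5981,1.5000,5.0000)
cross product → J_v[:, 2] = (2.5000,4.3301,-0.0000)
J_ω[:, 2] = z_2
entry J[4][2] = 0.5000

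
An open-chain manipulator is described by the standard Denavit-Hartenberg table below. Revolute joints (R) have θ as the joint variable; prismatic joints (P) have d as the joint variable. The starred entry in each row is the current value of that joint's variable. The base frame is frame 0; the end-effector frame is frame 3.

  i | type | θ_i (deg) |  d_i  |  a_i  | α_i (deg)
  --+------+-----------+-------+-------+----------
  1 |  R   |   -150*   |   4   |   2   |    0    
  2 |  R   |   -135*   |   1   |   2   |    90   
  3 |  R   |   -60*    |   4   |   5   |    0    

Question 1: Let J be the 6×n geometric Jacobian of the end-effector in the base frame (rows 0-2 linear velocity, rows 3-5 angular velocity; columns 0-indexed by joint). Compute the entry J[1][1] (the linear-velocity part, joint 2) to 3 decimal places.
axis z_1 = (0.0000,0.0000,1.0000); lever o_n−o_1 = (5.0284,3.3114,-3.3301)
cross product → J_v[:, 1] = (-3.3114,5.0284,0.0000)
J_ω[:, 1] = z_1
entry J[1][1] = 5.0284

5.028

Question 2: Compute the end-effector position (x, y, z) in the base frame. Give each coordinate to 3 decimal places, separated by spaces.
3.296 2.311 0.670

after link 1: o_1 = (-1.7321, -1.0000, 4.0000)
after link 2: o_2 = (-1.2144, 0.9319, 5.0000)
after link 3: o_3 = (3.2963, 2.3114, 0.6699)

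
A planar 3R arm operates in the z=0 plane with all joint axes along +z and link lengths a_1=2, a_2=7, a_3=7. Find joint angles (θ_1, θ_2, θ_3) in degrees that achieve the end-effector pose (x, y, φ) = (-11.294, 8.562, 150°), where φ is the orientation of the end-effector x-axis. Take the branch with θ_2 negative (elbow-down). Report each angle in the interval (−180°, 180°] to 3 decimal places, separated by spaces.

wrist centre = target − a_3·(cos φ, sin φ) = (-5.2318, 5.0620)
cos θ_2 = (52.9958−2²−7²)/(2·2·7) = -0.0001; θ_2 = -90.0086° (elbow-down)
β = atan2(5.0620,-5.2318) = 135.9452°; ψ = atan2(-7.0000,1.9990) = -74.0625°
θ_1 = β − ψ = 210.0077°
θ_3 = φ − θ_1 − θ_2 = 30.0009° (wrapped to (-180°,180°])

-149.992 -90.009 30.001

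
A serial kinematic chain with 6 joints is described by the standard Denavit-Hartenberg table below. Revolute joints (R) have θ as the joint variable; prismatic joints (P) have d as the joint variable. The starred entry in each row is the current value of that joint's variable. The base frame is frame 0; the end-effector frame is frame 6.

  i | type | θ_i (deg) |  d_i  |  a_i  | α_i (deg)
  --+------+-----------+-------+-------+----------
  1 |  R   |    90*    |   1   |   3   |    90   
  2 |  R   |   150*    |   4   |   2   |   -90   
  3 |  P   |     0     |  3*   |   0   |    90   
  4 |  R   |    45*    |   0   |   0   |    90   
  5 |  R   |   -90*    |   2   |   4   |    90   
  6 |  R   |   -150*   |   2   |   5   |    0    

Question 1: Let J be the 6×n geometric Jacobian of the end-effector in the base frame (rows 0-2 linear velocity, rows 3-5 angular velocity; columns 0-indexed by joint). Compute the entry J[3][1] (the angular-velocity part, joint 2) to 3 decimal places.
axis z_1 = (1.0000,-0.0000,0.0000); lever o_n−o_1 = (4.3301,-1.1708,-1.5634)
cross product → J_v[:, 1] = (0.0000,1.5634,-1.1708)
J_ω[:, 1] = z_1
entry J[3][1] = 1.0000

1.000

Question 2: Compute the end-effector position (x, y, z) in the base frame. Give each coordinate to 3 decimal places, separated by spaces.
after link 1: o_1 = (0.0000, 3.0000, 1.0000)
after link 2: o_2 = (4.0000, 1.2679, 2.0000)
after link 3: o_3 = (4.0000, -0.2321, -0.5981)
after link 4: o_4 = (4.0000, -0.2321, -0.5981)
after link 5: o_5 = (-0.0000, -0.7497, 1.3338)
after link 6: o_6 = (4.3301, 1.8292, -0.5634)

4.330 1.829 -0.563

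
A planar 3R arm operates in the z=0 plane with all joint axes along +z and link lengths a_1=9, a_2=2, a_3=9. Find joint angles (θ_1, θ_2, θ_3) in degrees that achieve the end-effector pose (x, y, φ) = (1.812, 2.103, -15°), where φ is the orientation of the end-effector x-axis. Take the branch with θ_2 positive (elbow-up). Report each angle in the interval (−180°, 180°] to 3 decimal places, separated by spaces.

134.998 120.002 90.000

wrist centre = target − a_3·(cos φ, sin φ) = (-6.8813, 4.4324)
cos θ_2 = (66.9987−9²−2²)/(2·9·2) = -0.5000; θ_2 = 120.0025° (elbow-up)
β = atan2(4.4324,-6.8813) = 147.2138°; ψ = atan2(1.7320,7.9999) = 12.2162°
θ_1 = β − ψ = 134.9976°
θ_3 = φ − θ_1 − θ_2 = 89.9999° (wrapped to (-180°,180°])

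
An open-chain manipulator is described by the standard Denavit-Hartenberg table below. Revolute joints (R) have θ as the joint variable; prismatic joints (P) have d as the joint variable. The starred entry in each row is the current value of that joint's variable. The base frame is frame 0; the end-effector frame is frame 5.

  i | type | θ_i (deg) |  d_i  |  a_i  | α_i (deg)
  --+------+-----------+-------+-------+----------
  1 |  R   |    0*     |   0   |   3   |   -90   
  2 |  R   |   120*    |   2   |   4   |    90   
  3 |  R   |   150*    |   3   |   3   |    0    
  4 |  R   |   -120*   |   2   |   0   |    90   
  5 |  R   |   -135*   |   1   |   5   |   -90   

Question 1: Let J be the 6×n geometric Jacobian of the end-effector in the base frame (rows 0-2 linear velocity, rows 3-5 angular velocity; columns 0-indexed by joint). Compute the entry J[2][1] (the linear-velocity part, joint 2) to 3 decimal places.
axis z_1 = (0.0000,1.0000,0.0000); lever o_n−o_1 = (1.8482,0.8662,0.2723)
cross product → J_v[:, 1] = (0.2723,0.0000,-1.8482)
J_ω[:, 1] = z_1
entry J[2][1] = -1.8482

-1.848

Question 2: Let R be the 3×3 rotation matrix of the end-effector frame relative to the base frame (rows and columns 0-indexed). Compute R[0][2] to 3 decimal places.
End-effector z-axis (col 2 of R) = (-0.9186,0.3536,-0.1768)
R[0][2] = -0.9186

-0.919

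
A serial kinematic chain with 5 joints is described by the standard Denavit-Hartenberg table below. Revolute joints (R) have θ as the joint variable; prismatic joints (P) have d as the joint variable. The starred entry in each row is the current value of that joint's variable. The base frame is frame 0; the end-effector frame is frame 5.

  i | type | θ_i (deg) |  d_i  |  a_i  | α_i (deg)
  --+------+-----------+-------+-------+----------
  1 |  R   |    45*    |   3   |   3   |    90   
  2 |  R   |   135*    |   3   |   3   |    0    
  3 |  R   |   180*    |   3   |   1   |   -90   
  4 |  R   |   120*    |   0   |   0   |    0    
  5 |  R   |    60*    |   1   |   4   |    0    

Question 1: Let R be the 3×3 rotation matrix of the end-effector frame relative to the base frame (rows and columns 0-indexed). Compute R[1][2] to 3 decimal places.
End-effector z-axis (col 2 of R) = (0.5000,0.5000,0.7071)
R[1][2] = 0.5000

0.500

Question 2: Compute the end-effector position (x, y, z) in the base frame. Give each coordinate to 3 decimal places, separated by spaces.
after link 1: o_1 = (2.1213, 2.1213, 3.0000)
after link 2: o_2 = (2.7426, -1.5000, 5.1213)
after link 3: o_3 = (5.3640, -3.1213, 4.4142)
after link 4: o_4 = (5.3640, -3.1213, 4.4142)
after link 5: o_5 = (3.8640, -4.6213, 7.9497)

3.864 -4.621 7.950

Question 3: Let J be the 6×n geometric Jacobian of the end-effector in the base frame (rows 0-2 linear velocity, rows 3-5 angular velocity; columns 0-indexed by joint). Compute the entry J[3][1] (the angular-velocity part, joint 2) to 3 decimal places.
axis z_1 = (0.7071,-0.7071,0.0000); lever o_n−o_1 = (1.7426,-6.7426,4.9497)
cross product → J_v[:, 1] = (-3.5000,-3.5000,-3.5355)
J_ω[:, 1] = z_1
entry J[3][1] = 0.7071

0.707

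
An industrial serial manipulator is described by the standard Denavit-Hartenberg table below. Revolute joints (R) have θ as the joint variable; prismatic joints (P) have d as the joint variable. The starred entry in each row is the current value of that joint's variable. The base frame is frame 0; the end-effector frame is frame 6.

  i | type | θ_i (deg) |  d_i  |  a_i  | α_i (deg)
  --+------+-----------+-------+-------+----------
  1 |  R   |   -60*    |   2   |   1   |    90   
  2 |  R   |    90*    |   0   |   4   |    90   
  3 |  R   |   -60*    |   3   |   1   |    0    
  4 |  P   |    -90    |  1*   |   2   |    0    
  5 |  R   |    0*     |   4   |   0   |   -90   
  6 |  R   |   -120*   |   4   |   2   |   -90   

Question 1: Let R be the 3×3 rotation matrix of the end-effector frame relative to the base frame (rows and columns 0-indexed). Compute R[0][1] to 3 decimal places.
-0.750

End-effector y-axis (col 1 of R) = (-0.7500,-0.4330,-0.5000)
R[0][1] = -0.7500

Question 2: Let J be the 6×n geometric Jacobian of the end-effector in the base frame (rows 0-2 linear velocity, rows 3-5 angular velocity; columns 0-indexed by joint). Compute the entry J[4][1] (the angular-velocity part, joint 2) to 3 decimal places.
-0.500

axis z_1 = (-0.8660,-0.5000,0.0000); lever o_n−o_1 = (9.0490,-6.0131,5.6340)
cross product → J_v[:, 1] = (-2.8170,4.8792,9.7321)
J_ω[:, 1] = z_1
entry J[4][1] = -0.5000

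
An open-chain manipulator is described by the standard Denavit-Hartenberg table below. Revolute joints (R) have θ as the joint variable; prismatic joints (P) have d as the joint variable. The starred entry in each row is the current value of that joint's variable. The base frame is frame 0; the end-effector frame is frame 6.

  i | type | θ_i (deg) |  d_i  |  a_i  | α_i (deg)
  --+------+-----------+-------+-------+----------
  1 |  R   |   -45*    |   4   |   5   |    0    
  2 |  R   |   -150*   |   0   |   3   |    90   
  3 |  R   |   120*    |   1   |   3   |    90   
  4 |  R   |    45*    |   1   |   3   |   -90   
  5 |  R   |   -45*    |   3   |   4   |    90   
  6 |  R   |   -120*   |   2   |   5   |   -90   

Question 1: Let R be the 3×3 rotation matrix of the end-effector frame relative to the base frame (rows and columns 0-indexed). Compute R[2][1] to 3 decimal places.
End-effector y-axis (col 1 of R) = (0.9624,0.2598,0.0795)
R[2][1] = 0.0795

0.079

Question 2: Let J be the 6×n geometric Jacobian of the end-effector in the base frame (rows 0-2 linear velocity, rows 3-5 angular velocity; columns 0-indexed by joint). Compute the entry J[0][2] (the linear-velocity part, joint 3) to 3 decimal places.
axis z_2 = (0.2588,0.9659,0.0000); lever o_n−o_2 = (0.3998,1.8918,6.7707)
cross product → J_v[:, 2] = (6.5400,-1.7524,0.1034)
J_ω[:, 2] = z_2
entry J[0][2] = 6.5400

6.540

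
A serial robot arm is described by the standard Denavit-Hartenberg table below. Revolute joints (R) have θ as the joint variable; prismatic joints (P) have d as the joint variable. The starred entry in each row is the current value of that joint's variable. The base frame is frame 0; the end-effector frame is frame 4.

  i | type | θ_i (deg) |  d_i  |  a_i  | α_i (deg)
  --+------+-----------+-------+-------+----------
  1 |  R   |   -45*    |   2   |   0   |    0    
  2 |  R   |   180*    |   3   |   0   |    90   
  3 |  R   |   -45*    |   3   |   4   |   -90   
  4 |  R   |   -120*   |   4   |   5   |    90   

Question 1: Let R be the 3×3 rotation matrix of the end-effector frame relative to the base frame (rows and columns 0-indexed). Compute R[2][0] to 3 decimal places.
End-effector x-axis (col 0 of R) = (0.8624,0.3624,0.3536)
R[2][0] = 0.3536

0.354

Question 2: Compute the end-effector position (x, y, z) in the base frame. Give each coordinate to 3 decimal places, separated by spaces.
after link 1: o_1 = (0.0000, 0.0000, 2.0000)
after link 2: o_2 = (0.0000, 0.0000, 5.0000)
after link 3: o_3 = (0.1213, 4.1213, 2.1716)
after link 4: o_4 = (2.4332, 7.9332, 6.7678)

2.433 7.933 6.768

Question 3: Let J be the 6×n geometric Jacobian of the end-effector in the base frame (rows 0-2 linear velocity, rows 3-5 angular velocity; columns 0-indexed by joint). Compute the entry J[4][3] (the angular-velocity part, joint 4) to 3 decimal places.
axis z_3 = (-0.5000,0.5000,0.7071); lever o_n−o_3 = (2.3119,3.8119,4.5962)
cross product → J_v[:, 3] = (-0.3973,3.9328,-3.0619)
J_ω[:, 3] = z_3
entry J[4][3] = 0.5000

0.500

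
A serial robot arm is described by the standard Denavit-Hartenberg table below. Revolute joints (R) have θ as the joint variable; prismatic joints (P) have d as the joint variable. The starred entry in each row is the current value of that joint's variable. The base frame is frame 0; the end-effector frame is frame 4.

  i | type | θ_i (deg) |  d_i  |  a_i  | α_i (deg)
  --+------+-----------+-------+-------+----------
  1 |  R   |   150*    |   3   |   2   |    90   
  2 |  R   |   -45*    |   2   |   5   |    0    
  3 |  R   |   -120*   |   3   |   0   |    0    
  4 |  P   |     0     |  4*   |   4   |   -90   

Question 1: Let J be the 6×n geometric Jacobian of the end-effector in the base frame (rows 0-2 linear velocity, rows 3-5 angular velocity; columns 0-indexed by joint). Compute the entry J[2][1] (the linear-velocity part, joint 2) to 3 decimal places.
axis z_1 = (0.5000,0.8660,0.0000); lever o_n−o_1 = (4.7842,7.6301,-4.5708)
cross product → J_v[:, 1] = (-3.9584,2.2854,-0.3282)
J_ω[:, 1] = z_1
entry J[2][1] = -0.3282

-0.328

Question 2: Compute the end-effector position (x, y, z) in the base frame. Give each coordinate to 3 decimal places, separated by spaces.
3.052 8.630 -1.571

after link 1: o_1 = (-1.7321, 1.0000, 3.0000)
after link 2: o_2 = (-3.7939, 4.4998, -0.5355)
after link 3: o_3 = (-2.2939, 7.0979, -0.5355)
after link 4: o_4 = (3.0522, 8.6301, -1.5708)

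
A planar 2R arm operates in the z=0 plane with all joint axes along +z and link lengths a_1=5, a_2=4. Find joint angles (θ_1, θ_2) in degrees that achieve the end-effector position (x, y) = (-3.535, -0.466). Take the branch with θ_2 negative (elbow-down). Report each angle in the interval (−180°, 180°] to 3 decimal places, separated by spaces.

-120.005 -135.005

cos θ_2 = (12.7134−5²−4²)/(2·5·4) = -0.7072; θ_2 = -135.0048° (elbow-down)
β = atan2(-0.4660,-3.5350) = -172.4903°; ψ = atan2(-2.8282,2.1713) = -52.4848°
θ_1 = β − ψ = -120.0055°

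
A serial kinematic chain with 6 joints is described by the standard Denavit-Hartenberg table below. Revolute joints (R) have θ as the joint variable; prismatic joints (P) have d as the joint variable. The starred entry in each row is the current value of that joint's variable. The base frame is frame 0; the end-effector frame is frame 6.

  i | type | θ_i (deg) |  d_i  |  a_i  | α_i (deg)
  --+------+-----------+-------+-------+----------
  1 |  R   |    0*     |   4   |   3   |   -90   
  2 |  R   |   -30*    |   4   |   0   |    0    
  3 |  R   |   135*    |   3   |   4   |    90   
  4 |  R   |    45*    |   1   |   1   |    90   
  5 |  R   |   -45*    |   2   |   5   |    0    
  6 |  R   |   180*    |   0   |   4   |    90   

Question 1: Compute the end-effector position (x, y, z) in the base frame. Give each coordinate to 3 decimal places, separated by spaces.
1.569 6.793 -2.472

after link 1: o_1 = (3.0000, 0.0000, 4.0000)
after link 2: o_2 = (3.0000, 4.0000, 4.0000)
after link 3: o_3 = (1.9647, 7.0000, 0.1363)
after link 4: o_4 = (2.7476, 7.7071, -0.8055)
after link 5: o_5 = (-1.6805, 8.7929, -3.6713)
after link 6: o_6 = (1.5692, 6.7929, -2.4715)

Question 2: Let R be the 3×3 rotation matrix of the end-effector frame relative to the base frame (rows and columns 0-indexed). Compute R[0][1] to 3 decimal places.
-0.183

End-effector y-axis (col 1 of R) = (-0.1830,-0.7071,-0.6830)
R[0][1] = -0.1830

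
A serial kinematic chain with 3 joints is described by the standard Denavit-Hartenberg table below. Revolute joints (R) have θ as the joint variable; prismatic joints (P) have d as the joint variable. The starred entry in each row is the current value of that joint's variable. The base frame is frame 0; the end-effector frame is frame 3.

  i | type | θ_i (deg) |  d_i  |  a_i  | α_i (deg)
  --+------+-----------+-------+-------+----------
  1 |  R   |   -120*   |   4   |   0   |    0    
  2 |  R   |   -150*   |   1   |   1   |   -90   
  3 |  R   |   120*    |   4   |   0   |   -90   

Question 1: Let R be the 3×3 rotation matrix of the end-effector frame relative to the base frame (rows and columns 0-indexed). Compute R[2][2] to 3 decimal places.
0.500

End-effector z-axis (col 2 of R) = (0.0000,-0.8660,0.5000)
R[2][2] = 0.5000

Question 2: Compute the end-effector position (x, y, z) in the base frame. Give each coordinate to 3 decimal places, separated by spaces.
-4.000 1.000 5.000

after link 1: o_1 = (0.0000, 0.0000, 4.0000)
after link 2: o_2 = (-0.0000, 1.0000, 5.0000)
after link 3: o_3 = (-4.0000, 1.0000, 5.0000)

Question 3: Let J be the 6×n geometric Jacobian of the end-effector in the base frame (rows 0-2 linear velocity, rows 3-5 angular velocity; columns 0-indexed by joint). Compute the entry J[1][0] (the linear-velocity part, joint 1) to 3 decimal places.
-4.000

axis z_0 = ẑ; lever o_n−o_0 = (-4.0000,1.0000,5.0000)
cross product → J_v[:, 0] = (-1.0000,-4.0000,0.0000)
J_ω[:, 0] = z_0
entry J[1][0] = -4.0000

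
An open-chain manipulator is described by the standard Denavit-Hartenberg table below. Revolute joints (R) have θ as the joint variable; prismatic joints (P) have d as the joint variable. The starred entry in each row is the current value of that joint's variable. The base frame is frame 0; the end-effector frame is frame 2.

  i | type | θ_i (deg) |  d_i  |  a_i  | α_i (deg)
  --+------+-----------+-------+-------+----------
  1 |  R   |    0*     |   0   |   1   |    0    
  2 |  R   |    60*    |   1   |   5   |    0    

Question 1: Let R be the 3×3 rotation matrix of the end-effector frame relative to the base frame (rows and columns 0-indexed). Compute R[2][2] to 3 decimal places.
1.000

End-effector z-axis (col 2 of R) = (0.0000,0.0000,1.0000)
R[2][2] = 1.0000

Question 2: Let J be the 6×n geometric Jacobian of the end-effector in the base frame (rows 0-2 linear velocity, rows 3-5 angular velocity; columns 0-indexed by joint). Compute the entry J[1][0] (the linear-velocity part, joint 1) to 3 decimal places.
3.500

axis z_0 = ẑ; lever o_n−o_0 = (3.5000,4.3301,1.0000)
cross product → J_v[:, 0] = (-4.3301,3.5000,0.0000)
J_ω[:, 0] = z_0
entry J[1][0] = 3.5000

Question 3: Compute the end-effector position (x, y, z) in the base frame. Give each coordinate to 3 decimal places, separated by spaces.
after link 1: o_1 = (1.0000, 0.0000, 0.0000)
after link 2: o_2 = (3.5000, 4.3301, 1.0000)

3.500 4.330 1.000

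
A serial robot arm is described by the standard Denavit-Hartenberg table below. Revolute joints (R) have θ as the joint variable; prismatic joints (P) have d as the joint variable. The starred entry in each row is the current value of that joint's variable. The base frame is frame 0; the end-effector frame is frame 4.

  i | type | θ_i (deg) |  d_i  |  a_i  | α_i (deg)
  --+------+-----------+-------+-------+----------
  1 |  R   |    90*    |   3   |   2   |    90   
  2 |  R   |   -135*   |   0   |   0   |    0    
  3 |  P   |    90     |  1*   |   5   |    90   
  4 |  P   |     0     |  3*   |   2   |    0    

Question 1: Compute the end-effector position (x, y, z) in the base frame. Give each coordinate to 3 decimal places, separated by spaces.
1.000 4.828 -4.071

after link 1: o_1 = (0.0000, 2.0000, 3.0000)
after link 2: o_2 = (0.0000, 2.0000, 3.0000)
after link 3: o_3 = (1.0000, 5.5355, -0.5355)
after link 4: o_4 = (1.0000, 4.8284, -4.0711)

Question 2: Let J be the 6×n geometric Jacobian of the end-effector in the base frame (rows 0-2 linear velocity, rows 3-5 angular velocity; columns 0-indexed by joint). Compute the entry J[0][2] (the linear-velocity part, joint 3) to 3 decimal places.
1.000

prismatic axis z_2 = (1.0000,-0.0000,0.0000)
J_v[:, 2] = z_2; J_ω[:, 2] = (0,0,0)
entry J[0][2] = 1.0000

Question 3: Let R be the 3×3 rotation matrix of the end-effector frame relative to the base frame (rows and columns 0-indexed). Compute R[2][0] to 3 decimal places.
-0.707

End-effector x-axis (col 0 of R) = (0.0000,0.7071,-0.7071)
R[2][0] = -0.7071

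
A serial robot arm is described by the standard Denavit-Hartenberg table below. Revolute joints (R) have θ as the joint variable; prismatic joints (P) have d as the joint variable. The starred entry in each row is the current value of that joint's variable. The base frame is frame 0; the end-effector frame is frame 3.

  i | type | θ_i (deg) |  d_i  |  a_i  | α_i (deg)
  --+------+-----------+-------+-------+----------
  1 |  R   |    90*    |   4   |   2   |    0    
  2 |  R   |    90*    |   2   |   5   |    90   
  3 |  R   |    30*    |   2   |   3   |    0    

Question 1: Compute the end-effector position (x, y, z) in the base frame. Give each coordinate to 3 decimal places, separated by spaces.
-7.598 4.000 7.500

after link 1: o_1 = (0.0000, 2.0000, 4.0000)
after link 2: o_2 = (-5.0000, 2.0000, 6.0000)
after link 3: o_3 = (-7.5981, 4.0000, 7.5000)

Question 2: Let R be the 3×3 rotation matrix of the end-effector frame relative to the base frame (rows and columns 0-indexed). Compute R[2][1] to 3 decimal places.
End-effector y-axis (col 1 of R) = (0.5000,-0.0000,0.8660)
R[2][1] = 0.8660

0.866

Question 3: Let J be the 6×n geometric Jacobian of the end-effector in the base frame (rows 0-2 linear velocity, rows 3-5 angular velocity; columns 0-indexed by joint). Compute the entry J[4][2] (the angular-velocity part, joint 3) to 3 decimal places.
1.000

axis z_2 = (0.0000,1.0000,0.0000); lever o_n−o_2 = (-2.5981,2.0000,1.5000)
cross product → J_v[:, 2] = (1.5000,-0.0000,2.5981)
J_ω[:, 2] = z_2
entry J[4][2] = 1.0000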